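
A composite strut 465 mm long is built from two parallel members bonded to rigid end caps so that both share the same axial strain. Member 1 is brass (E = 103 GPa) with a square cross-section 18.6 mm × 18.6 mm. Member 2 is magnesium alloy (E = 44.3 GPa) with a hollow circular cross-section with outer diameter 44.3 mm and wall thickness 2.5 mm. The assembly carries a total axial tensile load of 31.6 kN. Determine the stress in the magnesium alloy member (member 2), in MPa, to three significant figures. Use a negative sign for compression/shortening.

27.9 MPa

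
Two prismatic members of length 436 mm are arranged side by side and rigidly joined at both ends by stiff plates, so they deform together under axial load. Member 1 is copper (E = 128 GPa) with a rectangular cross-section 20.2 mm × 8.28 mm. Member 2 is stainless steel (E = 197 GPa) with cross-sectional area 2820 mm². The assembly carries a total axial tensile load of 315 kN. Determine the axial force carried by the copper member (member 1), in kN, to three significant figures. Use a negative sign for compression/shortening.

A_1 = 167.3 mm².
Equal strain + equilibrium ⇒ each member carries load in proportion to AE: A₁E₁ = 21410000 N, A₂E₂ = 555500000 N, ΣAE = 576900000 N.
F₁ = P·A₁E₁/ΣAE = 315000·21410000/576900000 = 11690 N.

11.7 kN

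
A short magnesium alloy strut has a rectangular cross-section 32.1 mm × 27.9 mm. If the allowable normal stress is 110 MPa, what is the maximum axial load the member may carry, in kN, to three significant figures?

A = 895.6 mm².
P_max = σ_allow · A = 110 · 895.6 = 98510 N = 98.51 kN.

98.5 kN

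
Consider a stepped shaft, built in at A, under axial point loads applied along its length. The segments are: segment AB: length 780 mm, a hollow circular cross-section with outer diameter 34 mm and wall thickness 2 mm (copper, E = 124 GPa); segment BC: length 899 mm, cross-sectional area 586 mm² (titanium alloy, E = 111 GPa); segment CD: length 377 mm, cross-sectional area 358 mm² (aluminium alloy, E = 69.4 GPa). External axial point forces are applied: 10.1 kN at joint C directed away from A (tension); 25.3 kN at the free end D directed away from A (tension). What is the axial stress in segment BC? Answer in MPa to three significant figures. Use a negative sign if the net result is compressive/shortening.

Internal axial forces (sectioning from the free end, tension +): N_CD = 25.3 kN, N_BC = 35.4 kN, N_AB = 35.4 kN.
σ_BC = N_BC/A_BC = 35400/586 = 60.41 MPa.

60.4 MPa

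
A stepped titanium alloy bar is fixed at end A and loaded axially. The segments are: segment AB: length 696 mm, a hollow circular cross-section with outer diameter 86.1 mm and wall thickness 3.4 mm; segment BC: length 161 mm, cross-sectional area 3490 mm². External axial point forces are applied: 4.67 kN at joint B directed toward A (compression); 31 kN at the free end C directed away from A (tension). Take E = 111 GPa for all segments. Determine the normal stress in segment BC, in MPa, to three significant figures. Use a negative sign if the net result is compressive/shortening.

8.88 MPa

Internal axial forces (sectioning from the free end, tension +): N_BC = 31 kN, N_AB = 26.33 kN.
σ_BC = N_BC/A_BC = 31000/3490 = 8.883 MPa.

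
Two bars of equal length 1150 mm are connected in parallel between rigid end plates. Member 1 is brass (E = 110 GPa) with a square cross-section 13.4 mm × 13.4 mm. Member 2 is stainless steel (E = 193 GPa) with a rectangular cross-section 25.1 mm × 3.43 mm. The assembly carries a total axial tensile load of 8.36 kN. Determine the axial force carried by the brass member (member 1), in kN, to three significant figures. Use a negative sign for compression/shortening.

4.54 kN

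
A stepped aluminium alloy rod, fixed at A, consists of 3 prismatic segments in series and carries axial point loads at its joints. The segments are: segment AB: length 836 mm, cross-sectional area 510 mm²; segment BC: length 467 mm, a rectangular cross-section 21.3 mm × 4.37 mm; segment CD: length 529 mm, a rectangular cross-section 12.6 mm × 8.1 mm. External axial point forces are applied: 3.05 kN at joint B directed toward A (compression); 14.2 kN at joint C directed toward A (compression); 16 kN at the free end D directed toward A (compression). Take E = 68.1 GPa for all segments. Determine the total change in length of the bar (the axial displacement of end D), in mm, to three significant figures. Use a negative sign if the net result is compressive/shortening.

Internal axial forces (sectioning from the free end, tension +): N_CD = -16 kN, N_BC = -30.2 kN, N_AB = -33.25 kN.
A_BC = 93.08 mm².
A_CD = 102.1 mm².
δ_AB = -33250·836/(510·68100) = -0.8004 mm
δ_BC = -30200·467/(93.08·68100) = -2.225 mm
δ_CD = -16000·529/(102.1·68100) = -1.218 mm
δ = Σδ_i = -4.243 mm.

-4.24 mm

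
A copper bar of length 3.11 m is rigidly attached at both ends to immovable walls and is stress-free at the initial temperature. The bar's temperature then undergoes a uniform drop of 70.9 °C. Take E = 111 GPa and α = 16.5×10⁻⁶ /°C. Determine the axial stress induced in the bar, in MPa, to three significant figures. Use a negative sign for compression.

130 MPa

Free thermal expansion αLΔT = 16.5e-6 · 3110 · -70.9 = -3.638 mm.
The walls impose strain ε = −(-3.638)/3110 = 1.1698e-03; σ = Eε = 111000 · 1.1698e-03 = 129.9 MPa.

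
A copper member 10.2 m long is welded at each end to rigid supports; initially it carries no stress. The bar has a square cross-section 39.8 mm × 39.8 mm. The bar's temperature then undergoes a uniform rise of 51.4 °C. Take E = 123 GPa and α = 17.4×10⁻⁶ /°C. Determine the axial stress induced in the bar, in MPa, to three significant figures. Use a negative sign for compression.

Free thermal expansion αLΔT = 17.4e-6 · 10200 · 51.4 = 9.122 mm.
The walls impose strain ε = −(9.122)/10200 = -8.9436e-04; σ = Eε = 123000 · -8.9436e-04 = -110 MPa.

-110 MPa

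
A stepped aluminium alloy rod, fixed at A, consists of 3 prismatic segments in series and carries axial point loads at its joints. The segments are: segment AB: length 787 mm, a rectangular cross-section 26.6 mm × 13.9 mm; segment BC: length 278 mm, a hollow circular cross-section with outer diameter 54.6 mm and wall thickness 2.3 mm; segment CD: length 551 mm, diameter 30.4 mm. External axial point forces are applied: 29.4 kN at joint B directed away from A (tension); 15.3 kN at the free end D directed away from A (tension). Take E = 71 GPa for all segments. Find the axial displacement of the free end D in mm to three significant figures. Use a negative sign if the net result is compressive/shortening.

1.66 mm

Internal axial forces (sectioning from the free end, tension +): N_CD = 15.3 kN, N_BC = 15.3 kN, N_AB = 44.7 kN.
A_AB = 369.7 mm².
A_BC = 377.9 mm².
A_CD = 725.8 mm².
δ_AB = 44700·787/(369.7·71000) = 1.34 mm
δ_BC = 15300·278/(377.9·71000) = 0.1585 mm
δ_CD = 15300·551/(725.8·71000) = 0.1636 mm
δ = Σδ_i = 1.662 mm.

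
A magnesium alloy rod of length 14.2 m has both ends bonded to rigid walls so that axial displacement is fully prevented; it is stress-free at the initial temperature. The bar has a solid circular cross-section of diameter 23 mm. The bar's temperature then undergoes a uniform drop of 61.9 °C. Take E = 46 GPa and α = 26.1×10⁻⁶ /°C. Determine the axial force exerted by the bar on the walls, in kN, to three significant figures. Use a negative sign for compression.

Free thermal expansion αLΔT = 26.1e-6 · 14200 · -61.9 = -22.94 mm.
The walls impose strain ε = −(-22.94)/14200 = 1.6156e-03; σ = Eε = 46000 · 1.6156e-03 = 74.32 MPa.
Wall reaction R = σ·A = 74.32·415.5 = 30880 N = 30.88 kN.

30.9 kN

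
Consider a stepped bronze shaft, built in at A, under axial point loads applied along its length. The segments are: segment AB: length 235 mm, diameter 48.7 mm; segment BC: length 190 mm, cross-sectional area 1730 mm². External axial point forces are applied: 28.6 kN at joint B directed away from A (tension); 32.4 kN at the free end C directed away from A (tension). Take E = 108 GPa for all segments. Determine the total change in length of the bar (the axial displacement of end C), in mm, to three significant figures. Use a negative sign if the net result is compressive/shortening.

0.104 mm

Internal axial forces (sectioning from the free end, tension +): N_BC = 32.4 kN, N_AB = 61 kN.
A_AB = 1863 mm².
δ_AB = 61000·235/(1863·108000) = 0.07126 mm
δ_BC = 32400·190/(1730·108000) = 0.03295 mm
δ = Σδ_i = 0.1042 mm.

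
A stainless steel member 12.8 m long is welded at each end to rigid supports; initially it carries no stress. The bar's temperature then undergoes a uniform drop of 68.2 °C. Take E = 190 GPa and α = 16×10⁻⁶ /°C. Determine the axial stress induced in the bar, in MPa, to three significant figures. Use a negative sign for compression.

207 MPa

Free thermal expansion αLΔT = 16e-6 · 12800 · -68.2 = -13.97 mm.
The walls impose strain ε = −(-13.97)/12800 = 1.0912e-03; σ = Eε = 190000 · 1.0912e-03 = 207.3 MPa.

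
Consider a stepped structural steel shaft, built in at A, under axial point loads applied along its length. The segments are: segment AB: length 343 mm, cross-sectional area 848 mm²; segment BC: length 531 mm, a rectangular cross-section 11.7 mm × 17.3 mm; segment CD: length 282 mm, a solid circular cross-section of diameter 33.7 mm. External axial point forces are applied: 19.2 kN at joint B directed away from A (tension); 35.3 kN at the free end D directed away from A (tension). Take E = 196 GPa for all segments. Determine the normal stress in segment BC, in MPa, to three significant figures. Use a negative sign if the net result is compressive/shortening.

Internal axial forces (sectioning from the free end, tension +): N_CD = 35.3 kN, N_BC = 35.3 kN, N_AB = 54.5 kN.
A_BC = 202.4 mm².
σ_BC = N_BC/A_BC = 35300/202.4 = 174.4 MPa.

174 MPa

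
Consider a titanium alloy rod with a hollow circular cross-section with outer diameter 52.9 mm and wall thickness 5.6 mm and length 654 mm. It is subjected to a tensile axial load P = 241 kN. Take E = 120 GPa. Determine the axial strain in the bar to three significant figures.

0.00241

A = 832.1 mm².
σ = N/A = 289.6 MPa; ε = σ/E = 289.6/120000 = 2.413e-03.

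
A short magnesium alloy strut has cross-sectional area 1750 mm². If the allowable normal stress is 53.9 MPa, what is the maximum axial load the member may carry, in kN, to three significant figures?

P_max = σ_allow · A = 53.9 · 1750 = 94320 N = 94.33 kN.

94.3 kN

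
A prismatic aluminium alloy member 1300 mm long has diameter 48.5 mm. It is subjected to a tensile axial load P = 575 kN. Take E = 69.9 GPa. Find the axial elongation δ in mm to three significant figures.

A = 1847 mm².
δ_mech = NL/(AE) = 575000·1300/(1847·69900) = 5.788 mm.

5.79 mm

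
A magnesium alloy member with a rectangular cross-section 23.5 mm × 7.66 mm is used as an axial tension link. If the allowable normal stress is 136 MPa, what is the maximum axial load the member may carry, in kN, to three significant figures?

A = 180 mm².
P_max = σ_allow · A = 136 · 180 = 24480 N = 24.48 kN.

24.5 kN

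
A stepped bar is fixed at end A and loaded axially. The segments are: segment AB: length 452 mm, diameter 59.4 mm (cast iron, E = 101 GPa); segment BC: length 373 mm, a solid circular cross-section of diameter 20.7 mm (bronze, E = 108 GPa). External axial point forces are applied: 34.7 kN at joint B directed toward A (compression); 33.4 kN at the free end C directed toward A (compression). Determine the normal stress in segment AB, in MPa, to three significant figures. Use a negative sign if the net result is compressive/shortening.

Internal axial forces (sectioning from the free end, tension +): N_BC = -33.4 kN, N_AB = -68.1 kN.
A_AB = 2771 mm².
σ_AB = N_AB/A_AB = -68100/2771 = -24.57 MPa.

-24.6 MPa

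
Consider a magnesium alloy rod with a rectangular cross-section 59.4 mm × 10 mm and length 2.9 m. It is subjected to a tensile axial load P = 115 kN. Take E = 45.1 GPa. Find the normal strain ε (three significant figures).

0.00429

A = 594 mm².
σ = N/A = 193.6 MPa; ε = σ/E = 193.6/45100 = 4.293e-03.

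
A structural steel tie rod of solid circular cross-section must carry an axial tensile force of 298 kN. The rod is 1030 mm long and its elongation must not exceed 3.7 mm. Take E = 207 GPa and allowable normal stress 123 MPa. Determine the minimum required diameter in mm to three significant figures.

Required area A ≥ P/σ_allow = 298000/123 = 2423 mm².
For a solid circular section, d ≥ √(4A/π) = 55.54 mm.
Elongation limit: A ≥ PL/(Eδ_allow) = 298000·1030/(207000·3.7) = 400.8 mm² ⇒ d ≥ 22.59 mm.
The stress limit governs.

55.5 mm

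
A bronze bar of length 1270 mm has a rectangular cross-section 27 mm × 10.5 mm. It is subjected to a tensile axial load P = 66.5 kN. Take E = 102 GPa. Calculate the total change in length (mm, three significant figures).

2.92 mm

A = 283.5 mm².
δ_mech = NL/(AE) = 66500·1270/(283.5·102000) = 2.921 mm.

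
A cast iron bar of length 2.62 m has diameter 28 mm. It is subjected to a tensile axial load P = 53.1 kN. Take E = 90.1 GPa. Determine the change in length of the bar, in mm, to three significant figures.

2.51 mm

A = 615.8 mm².
δ_mech = NL/(AE) = 53100·2620/(615.8·90100) = 2.508 mm.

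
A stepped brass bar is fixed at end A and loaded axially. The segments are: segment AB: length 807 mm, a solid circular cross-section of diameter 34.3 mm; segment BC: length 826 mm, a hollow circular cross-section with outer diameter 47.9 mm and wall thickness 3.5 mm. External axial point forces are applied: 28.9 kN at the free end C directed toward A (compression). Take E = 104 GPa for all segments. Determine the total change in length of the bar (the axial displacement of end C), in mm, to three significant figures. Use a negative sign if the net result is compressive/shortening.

-0.713 mm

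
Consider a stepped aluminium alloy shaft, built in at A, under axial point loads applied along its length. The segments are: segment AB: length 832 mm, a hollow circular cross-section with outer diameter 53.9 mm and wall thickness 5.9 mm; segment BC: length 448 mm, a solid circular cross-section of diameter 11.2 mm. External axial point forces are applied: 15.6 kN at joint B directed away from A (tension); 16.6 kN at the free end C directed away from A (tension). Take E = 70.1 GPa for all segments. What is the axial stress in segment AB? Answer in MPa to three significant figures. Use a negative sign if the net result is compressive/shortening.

Internal axial forces (sectioning from the free end, tension +): N_BC = 16.6 kN, N_AB = 32.2 kN.
A_AB = 889.7 mm².
σ_AB = N_AB/A_AB = 32200/889.7 = 36.19 MPa.

36.2 MPa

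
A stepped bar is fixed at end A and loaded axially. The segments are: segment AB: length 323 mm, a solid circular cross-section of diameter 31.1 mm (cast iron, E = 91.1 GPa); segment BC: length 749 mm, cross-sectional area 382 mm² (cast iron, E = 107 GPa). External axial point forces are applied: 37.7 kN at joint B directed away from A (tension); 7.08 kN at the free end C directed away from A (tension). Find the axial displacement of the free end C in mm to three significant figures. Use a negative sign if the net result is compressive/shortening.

Internal axial forces (sectioning from the free end, tension +): N_BC = 7.08 kN, N_AB = 44.78 kN.
A_AB = 759.6 mm².
δ_AB = 44780·323/(759.6·91100) = 0.209 mm
δ_BC = 7080·749/(382·107000) = 0.1297 mm
δ = Σδ_i = 0.3387 mm.

0.339 mm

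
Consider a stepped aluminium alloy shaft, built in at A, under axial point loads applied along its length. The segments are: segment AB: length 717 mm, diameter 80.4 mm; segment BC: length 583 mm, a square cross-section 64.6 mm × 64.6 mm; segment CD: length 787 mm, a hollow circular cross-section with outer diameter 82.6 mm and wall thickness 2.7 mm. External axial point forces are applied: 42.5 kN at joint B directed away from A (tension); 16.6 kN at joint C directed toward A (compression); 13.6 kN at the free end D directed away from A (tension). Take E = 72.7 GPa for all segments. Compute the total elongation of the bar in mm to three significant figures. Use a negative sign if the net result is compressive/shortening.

0.288 mm

Internal axial forces (sectioning from the free end, tension +): N_CD = 13.6 kN, N_BC = -3 kN, N_AB = 39.5 kN.
A_AB = 5077 mm².
A_BC = 4173 mm².
A_CD = 677.7 mm².
δ_AB = 39500·717/(5077·72700) = 0.07673 mm
δ_BC = -3000·583/(4173·72700) = -0.005765 mm
δ_CD = 13600·787/(677.7·72700) = 0.2172 mm
δ = Σδ_i = 0.2882 mm.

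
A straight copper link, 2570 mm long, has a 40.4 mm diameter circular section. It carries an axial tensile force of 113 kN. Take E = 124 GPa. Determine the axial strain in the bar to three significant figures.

7.11e-04

A = 1282 mm².
σ = N/A = 88.15 MPa; ε = σ/E = 88.15/124000 = 7.109e-04.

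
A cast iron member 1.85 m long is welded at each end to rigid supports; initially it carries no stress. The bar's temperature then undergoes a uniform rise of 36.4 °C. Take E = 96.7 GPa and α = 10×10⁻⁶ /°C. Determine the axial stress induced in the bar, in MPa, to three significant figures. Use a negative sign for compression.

-35.2 MPa

Free thermal expansion αLΔT = 10e-6 · 1850 · 36.4 = 0.6734 mm.
The walls impose strain ε = −(0.6734)/1850 = -3.6400e-04; σ = Eε = 96700 · -3.6400e-04 = -35.2 MPa.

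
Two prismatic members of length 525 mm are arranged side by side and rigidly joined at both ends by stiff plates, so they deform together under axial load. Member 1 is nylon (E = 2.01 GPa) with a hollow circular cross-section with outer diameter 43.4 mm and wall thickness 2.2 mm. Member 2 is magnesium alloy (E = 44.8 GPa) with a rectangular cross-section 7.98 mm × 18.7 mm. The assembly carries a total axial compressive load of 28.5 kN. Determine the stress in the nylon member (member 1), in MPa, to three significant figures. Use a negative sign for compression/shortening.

-7.89 MPa

A_1 = 284.8 mm².
A_2 = 149.2 mm².
Equal strain + equilibrium ⇒ each member carries load in proportion to AE: A₁E₁ = 572400 N, A₂E₂ = 6685000 N, ΣAE = 7258000 N.
σ₁ = P·E₁/ΣAE = -28500·2010/7258000 = -7.893 MPa.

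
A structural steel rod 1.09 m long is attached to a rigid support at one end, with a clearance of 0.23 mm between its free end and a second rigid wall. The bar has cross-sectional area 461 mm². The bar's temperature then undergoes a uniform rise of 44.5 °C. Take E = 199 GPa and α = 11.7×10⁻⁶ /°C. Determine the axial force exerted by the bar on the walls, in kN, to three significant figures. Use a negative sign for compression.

Free thermal expansion αLΔT = 11.7e-6 · 1090 · 44.5 = 0.5675 mm.
The walls engage after the gap closes; constrained expansion = 0.5675 − 0.23 = 0.3375 mm.
The walls impose strain ε = −(0.3375)/1090 = -3.0964e-04; σ = Eε = 199000 · -3.0964e-04 = -61.62 MPa.
Wall reaction R = σ·A = -61.62·461 = -28410 N = -28.41 kN.

-28.4 kN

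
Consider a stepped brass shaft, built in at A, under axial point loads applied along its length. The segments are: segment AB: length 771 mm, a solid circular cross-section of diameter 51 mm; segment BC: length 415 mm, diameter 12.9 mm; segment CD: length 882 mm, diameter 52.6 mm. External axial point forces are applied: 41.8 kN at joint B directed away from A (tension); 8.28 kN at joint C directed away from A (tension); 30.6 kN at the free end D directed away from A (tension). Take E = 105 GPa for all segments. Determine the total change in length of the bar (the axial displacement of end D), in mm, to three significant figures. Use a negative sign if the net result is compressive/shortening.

Internal axial forces (sectioning from the free end, tension +): N_CD = 30.6 kN, N_BC = 38.88 kN, N_AB = 80.68 kN.
A_AB = 2043 mm².
A_BC = 130.7 mm².
A_CD = 2173 mm².
δ_AB = 80680·771/(2043·105000) = 0.29 mm
δ_BC = 38880·415/(130.7·105000) = 1.176 mm
δ_CD = 30600·882/(2173·105000) = 0.1183 mm
δ = Σδ_i = 1.584 mm.

1.58 mm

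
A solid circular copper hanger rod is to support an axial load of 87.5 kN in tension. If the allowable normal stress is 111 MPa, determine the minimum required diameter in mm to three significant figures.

Required area A ≥ P/σ_allow = 87500/111 = 788.3 mm².
For a solid circular section, d ≥ √(4A/π) = 31.68 mm.

31.7 mm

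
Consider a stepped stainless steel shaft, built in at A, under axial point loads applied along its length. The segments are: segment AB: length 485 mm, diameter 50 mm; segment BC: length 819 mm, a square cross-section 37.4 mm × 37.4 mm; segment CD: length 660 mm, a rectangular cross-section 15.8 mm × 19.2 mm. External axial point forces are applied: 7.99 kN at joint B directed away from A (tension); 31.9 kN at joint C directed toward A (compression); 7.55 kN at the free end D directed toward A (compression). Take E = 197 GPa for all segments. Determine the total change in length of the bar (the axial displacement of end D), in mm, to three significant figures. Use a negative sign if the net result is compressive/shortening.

Internal axial forces (sectioning from the free end, tension +): N_CD = -7.55 kN, N_BC = -39.45 kN, N_AB = -31.46 kN.
A_AB = 1963 mm².
A_BC = 1399 mm².
A_CD = 303.4 mm².
δ_AB = -31460·485/(1963·197000) = -0.03945 mm
δ_BC = -39450·819/(1399·197000) = -0.1173 mm
δ_CD = -7550·660/(303.4·197000) = -0.08338 mm
δ = Σδ_i = -0.2401 mm.

-0.240 mm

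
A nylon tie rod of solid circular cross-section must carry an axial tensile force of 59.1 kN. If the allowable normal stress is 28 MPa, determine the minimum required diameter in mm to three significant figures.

Required area A ≥ P/σ_allow = 59100/28 = 2111 mm².
For a solid circular section, d ≥ √(4A/π) = 51.84 mm.

51.8 mm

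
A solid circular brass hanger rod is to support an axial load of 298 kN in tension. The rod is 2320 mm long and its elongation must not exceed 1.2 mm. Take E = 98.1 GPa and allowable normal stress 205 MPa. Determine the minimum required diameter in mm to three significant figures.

Required area A ≥ P/σ_allow = 298000/205 = 1454 mm².
For a solid circular section, d ≥ √(4A/π) = 43.02 mm.
Elongation limit: A ≥ PL/(Eδ_allow) = 298000·2320/(98100·1.2) = 5873 mm² ⇒ d ≥ 86.47 mm.
The elongation limit governs.

86.5 mm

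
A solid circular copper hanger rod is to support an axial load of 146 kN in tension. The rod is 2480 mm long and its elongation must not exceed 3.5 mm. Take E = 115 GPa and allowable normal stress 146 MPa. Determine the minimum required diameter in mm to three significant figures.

35.7 mm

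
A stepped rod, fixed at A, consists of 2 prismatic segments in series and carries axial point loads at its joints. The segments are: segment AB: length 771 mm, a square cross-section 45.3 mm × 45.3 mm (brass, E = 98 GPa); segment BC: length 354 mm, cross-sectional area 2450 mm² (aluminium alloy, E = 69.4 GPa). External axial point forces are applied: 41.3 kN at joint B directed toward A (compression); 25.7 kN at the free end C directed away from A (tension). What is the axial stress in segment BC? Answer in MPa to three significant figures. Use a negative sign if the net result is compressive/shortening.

Internal axial forces (sectioning from the free end, tension +): N_BC = 25.7 kN, N_AB = -15.6 kN.
σ_BC = N_BC/A_BC = 25700/2450 = 10.49 MPa.

10.5 MPa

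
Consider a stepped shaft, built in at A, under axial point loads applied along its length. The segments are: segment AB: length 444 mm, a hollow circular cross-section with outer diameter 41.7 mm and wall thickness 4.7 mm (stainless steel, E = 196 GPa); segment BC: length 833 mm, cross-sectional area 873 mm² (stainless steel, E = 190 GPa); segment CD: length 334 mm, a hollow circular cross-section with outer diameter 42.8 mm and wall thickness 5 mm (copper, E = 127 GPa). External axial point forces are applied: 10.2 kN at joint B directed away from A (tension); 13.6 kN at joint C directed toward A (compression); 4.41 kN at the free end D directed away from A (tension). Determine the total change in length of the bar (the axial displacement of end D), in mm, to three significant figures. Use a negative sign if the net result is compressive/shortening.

Internal axial forces (sectioning from the free end, tension +): N_CD = 4.41 kN, N_BC = -9.19 kN, N_AB = 1.01 kN.
A_AB = 546.3 mm².
A_CD = 593.8 mm².
δ_AB = 1010·444/(546.3·196000) = 0.004188 mm
δ_BC = -9190·833/(873·190000) = -0.04615 mm
δ_CD = 4410·334/(593.8·127000) = 0.01953 mm
δ = Σδ_i = -0.02243 mm.

-0.0224 mm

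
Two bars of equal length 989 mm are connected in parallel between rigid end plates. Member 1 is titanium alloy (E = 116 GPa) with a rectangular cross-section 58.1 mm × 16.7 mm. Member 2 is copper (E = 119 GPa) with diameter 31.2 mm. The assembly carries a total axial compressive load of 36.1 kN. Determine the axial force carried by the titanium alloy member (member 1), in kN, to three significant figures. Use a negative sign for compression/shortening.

-20.0 kN

A_1 = 970.3 mm².
A_2 = 764.5 mm².
Equal strain + equilibrium ⇒ each member carries load in proportion to AE: A₁E₁ = 112600000 N, A₂E₂ = 90980000 N, ΣAE = 203500000 N.
F₁ = P·A₁E₁/ΣAE = -36100·112600000/203500000 = -19960 N.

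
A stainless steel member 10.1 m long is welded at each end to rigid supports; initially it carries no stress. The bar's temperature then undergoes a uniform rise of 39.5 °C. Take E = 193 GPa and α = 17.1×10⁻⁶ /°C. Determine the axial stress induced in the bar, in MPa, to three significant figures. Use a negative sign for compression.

-130 MPa

Free thermal expansion αLΔT = 17.1e-6 · 10100 · 39.5 = 6.822 mm.
The walls impose strain ε = −(6.822)/10100 = -6.7545e-04; σ = Eε = 193000 · -6.7545e-04 = -130.4 MPa.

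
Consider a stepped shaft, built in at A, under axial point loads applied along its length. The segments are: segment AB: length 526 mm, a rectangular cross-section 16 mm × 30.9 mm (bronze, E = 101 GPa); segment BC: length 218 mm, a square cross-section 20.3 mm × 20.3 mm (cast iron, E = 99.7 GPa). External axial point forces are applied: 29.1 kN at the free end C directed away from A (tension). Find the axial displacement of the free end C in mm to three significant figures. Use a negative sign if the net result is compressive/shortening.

Internal axial forces (sectioning from the free end, tension +): N_BC = 29.1 kN, N_AB = 29.1 kN.
A_AB = 494.4 mm².
A_BC = 412.1 mm².
δ_AB = 29100·526/(494.4·101000) = 0.3065 mm
δ_BC = 29100·218/(412.1·99700) = 0.1544 mm
δ = Σδ_i = 0.4609 mm.

0.461 mm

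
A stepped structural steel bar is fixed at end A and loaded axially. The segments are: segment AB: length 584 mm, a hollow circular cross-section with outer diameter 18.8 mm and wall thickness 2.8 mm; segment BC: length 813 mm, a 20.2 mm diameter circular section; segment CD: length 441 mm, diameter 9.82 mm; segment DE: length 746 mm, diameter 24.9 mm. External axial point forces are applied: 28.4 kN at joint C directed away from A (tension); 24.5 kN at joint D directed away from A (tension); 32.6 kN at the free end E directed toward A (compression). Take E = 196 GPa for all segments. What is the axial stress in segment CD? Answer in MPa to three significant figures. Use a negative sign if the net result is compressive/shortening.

Internal axial forces (sectioning from the free end, tension +): N_DE = -32.6 kN, N_CD = -8.1 kN, N_BC = 20.3 kN, N_AB = 20.3 kN.
A_CD = 75.74 mm².
σ_CD = N_CD/A_CD = -8100/75.74 = -106.9 MPa.

-107 MPa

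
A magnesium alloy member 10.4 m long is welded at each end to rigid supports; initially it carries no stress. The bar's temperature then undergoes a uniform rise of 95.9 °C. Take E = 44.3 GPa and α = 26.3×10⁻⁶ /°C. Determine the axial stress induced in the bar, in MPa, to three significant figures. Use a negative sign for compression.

-112 MPa

Free thermal expansion αLΔT = 26.3e-6 · 10400 · 95.9 = 26.23 mm.
The walls impose strain ε = −(26.23)/10400 = -2.5222e-03; σ = Eε = 44300 · -2.5222e-03 = -111.7 MPa.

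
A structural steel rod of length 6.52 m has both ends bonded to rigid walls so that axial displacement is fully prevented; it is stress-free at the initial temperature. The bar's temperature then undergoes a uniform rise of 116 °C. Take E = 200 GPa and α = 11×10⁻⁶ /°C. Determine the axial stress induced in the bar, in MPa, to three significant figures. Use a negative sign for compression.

Free thermal expansion αLΔT = 11e-6 · 6520 · 116 = 8.32 mm.
The walls impose strain ε = −(8.32)/6520 = -1.2760e-03; σ = Eε = 200000 · -1.2760e-03 = -255.2 MPa.

-255 MPa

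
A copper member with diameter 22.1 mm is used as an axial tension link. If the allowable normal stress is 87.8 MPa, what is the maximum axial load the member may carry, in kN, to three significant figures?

A = 383.6 mm².
P_max = σ_allow · A = 87.8 · 383.6 = 33680 N = 33.68 kN.

33.7 kN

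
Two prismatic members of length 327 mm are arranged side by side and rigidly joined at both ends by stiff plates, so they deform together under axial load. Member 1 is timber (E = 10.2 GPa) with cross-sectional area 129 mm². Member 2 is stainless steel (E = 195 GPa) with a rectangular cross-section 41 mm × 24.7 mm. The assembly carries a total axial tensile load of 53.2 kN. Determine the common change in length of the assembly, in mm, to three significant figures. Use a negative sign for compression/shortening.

A_2 = 1013 mm².
Equal strain + equilibrium ⇒ each member carries load in proportion to AE: A₁E₁ = 1316000 N, A₂E₂ = 197500000 N, ΣAE = 198800000 N.
δ = PL/ΣAE = 53200·327/198800000 = 0.08751 mm.

0.0875 mm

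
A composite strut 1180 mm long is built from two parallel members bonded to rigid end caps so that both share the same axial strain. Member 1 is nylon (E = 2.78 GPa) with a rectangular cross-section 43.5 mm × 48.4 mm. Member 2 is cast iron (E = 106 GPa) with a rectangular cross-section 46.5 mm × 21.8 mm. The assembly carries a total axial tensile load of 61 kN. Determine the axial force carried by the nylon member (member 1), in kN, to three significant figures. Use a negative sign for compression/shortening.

A_1 = 2105 mm².
A_2 = 1014 mm².
Equal strain + equilibrium ⇒ each member carries load in proportion to AE: A₁E₁ = 5853000 N, A₂E₂ = 107500000 N, ΣAE = 113300000 N.
F₁ = P·A₁E₁/ΣAE = 61000·5853000/113300000 = 3151 N.

3.15 kN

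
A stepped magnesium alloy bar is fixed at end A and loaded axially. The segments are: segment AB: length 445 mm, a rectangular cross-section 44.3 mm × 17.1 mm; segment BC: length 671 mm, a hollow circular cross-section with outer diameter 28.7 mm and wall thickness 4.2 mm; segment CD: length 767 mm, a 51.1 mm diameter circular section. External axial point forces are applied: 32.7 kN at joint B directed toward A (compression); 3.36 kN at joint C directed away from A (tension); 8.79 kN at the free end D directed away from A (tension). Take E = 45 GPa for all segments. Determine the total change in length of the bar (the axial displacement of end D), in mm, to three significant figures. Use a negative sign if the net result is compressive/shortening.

0.365 mm

Internal axial forces (sectioning from the free end, tension +): N_CD = 8.79 kN, N_BC = 12.15 kN, N_AB = -20.55 kN.
A_AB = 757.5 mm².
A_BC = 323.3 mm².
A_CD = 2051 mm².
δ_AB = -20550·445/(757.5·45000) = -0.2683 mm
δ_BC = 12150·671/(323.3·45000) = 0.5604 mm
δ_CD = 8790·767/(2051·45000) = 0.07305 mm
δ = Σδ_i = 0.3652 mm.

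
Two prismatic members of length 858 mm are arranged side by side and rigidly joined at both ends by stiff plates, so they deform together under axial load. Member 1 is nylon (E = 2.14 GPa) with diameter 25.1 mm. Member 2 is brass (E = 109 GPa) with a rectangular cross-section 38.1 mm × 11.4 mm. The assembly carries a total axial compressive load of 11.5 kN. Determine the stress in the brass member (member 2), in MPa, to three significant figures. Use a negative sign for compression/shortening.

A_1 = 494.8 mm².
A_2 = 434.3 mm².
Equal strain + equilibrium ⇒ each member carries load in proportion to AE: A₁E₁ = 1059000 N, A₂E₂ = 47340000 N, ΣAE = 48400000 N.
σ₂ = P·E₂/ΣAE = -11500·109000/48400000 = -25.9 MPa.

-25.9 MPa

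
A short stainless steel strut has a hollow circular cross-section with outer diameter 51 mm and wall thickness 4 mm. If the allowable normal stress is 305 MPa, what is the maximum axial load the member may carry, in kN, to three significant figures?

180 kN

A = 590.6 mm².
P_max = σ_allow · A = 305 · 590.6 = 180100 N = 180.1 kN.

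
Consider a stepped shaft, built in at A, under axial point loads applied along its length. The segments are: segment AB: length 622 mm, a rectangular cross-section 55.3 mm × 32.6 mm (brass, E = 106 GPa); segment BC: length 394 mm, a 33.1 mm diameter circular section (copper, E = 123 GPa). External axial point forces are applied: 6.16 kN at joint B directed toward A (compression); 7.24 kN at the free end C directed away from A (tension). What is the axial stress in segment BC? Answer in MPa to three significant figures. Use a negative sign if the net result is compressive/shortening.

Internal axial forces (sectioning from the free end, tension +): N_BC = 7.24 kN, N_AB = 1.08 kN.
A_BC = 860.5 mm².
σ_BC = N_BC/A_BC = 7240/860.5 = 8.414 MPa.

8.41 MPa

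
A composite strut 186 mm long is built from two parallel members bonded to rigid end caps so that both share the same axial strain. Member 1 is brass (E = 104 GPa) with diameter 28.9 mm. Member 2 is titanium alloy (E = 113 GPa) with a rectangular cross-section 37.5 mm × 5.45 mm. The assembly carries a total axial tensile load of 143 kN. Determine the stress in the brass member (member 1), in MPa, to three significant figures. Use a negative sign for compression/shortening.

163 MPa

A_1 = 656 mm².
A_2 = 204.4 mm².
Equal strain + equilibrium ⇒ each member carries load in proportion to AE: A₁E₁ = 68220000 N, A₂E₂ = 23090000 N, ΣAE = 91320000 N.
σ₁ = P·E₁/ΣAE = 143000·104000/91320000 = 162.9 MPa.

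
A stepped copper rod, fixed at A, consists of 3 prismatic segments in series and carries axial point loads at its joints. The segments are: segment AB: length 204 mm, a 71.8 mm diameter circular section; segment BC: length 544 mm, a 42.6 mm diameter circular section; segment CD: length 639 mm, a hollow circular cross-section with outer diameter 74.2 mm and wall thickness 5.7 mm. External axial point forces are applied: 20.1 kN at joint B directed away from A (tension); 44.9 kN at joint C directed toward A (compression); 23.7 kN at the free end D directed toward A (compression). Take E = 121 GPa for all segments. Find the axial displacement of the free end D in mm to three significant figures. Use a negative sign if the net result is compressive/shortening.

Internal axial forces (sectioning from the free end, tension +): N_CD = -23.7 kN, N_BC = -68.6 kN, N_AB = -48.5 kN.
A_AB = 4049 mm².
A_BC = 1425 mm².
A_CD = 1227 mm².
δ_AB = -48500·204/(4049·121000) = -0.0202 mm
δ_BC = -68600·544/(1425·121000) = -0.2164 mm
δ_CD = -23700·639/(1227·121000) = -0.102 mm
δ = Σδ_i = -0.3386 mm.

-0.339 mm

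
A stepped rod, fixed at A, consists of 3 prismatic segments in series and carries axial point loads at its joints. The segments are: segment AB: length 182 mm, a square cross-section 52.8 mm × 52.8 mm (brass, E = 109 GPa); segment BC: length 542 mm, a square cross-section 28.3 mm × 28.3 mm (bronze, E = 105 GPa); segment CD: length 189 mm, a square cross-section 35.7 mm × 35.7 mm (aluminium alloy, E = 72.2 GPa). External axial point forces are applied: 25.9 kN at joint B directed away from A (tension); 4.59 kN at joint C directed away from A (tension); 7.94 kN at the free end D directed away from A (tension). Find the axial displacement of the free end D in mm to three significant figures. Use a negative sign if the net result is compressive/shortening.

0.120 mm

Internal axial forces (sectioning from the free end, tension +): N_CD = 7.94 kN, N_BC = 12.53 kN, N_AB = 38.43 kN.
A_AB = 2788 mm².
A_BC = 800.9 mm².
A_CD = 1274 mm².
δ_AB = 38430·182/(2788·109000) = 0.02302 mm
δ_BC = 12530·542/(800.9·105000) = 0.08076 mm
δ_CD = 7940·189/(1274·72200) = 0.01631 mm
δ = Σδ_i = 0.1201 mm.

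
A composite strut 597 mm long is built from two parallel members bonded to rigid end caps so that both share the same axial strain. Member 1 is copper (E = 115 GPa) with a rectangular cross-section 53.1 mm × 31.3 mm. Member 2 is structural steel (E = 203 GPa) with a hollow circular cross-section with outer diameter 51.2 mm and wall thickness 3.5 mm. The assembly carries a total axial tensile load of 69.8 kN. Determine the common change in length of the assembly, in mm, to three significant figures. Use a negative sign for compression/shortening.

0.140 mm

A_1 = 1662 mm².
A_2 = 524.5 mm².
Equal strain + equilibrium ⇒ each member carries load in proportion to AE: A₁E₁ = 191100000 N, A₂E₂ = 106500000 N, ΣAE = 297600000 N.
δ = PL/ΣAE = 69800·597/297600000 = 0.14 mm.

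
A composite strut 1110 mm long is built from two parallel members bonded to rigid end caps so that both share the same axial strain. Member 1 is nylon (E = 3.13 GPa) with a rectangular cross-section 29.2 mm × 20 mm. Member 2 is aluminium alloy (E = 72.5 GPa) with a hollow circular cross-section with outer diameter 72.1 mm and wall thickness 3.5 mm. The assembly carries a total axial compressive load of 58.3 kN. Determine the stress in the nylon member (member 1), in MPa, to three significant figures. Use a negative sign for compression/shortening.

-3.23 MPa

A_1 = 584 mm².
A_2 = 754.3 mm².
Equal strain + equilibrium ⇒ each member carries load in proportion to AE: A₁E₁ = 1828000 N, A₂E₂ = 54690000 N, ΣAE = 56510000 N.
σ₁ = P·E₁/ΣAE = -58300·3130/56510000 = -3.229 MPa.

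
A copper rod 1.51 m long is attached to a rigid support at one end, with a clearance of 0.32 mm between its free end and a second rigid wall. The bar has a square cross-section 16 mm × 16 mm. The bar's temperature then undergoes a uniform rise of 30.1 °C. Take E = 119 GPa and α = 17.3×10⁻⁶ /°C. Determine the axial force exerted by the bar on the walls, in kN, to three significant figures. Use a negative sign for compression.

-9.41 kN

Free thermal expansion αLΔT = 17.3e-6 · 1510 · 30.1 = 0.7863 mm.
The walls engage after the gap closes; constrained expansion = 0.7863 − 0.32 = 0.4663 mm.
The walls impose strain ε = −(0.4663)/1510 = -3.0881e-04; σ = Eε = 119000 · -3.0881e-04 = -36.75 MPa.
Wall reaction R = σ·A = -36.75·256 = -9408 N = -9.408 kN.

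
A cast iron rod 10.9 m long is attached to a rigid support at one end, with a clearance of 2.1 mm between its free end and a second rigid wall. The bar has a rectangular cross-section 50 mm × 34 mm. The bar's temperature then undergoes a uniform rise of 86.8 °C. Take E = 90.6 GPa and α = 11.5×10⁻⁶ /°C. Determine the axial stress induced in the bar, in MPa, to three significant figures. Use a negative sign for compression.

Free thermal expansion αLΔT = 11.5e-6 · 10900 · 86.8 = 10.88 mm.
The walls engage after the gap closes; constrained expansion = 10.88 − 2.1 = 8.78 mm.
The walls impose strain ε = −(8.78)/10900 = -8.0554e-04; σ = Eε = 90600 · -8.0554e-04 = -72.98 MPa.

-73.0 MPa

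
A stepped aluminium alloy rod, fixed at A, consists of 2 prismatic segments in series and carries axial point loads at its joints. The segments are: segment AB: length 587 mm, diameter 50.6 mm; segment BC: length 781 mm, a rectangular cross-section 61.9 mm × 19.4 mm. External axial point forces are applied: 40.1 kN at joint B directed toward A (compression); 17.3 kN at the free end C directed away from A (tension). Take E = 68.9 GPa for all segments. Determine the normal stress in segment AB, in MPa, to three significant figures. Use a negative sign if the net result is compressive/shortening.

Internal axial forces (sectioning from the free end, tension +): N_BC = 17.3 kN, N_AB = -22.8 kN.
A_AB = 2011 mm².
σ_AB = N_AB/A_AB = -22800/2011 = -11.34 MPa.

-11.3 MPa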